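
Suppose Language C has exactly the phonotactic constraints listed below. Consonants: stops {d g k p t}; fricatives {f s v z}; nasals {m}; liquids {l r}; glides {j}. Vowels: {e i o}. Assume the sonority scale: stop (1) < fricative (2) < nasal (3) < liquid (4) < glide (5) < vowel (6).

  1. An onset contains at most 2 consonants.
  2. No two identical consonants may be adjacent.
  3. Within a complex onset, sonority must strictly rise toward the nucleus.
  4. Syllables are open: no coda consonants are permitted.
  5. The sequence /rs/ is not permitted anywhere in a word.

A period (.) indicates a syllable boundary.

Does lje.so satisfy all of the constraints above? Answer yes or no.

lje.so — σ1 onset /lj/ (4→5 rises), coda /∅/ ok; σ2 onset /s/, coda /∅/ ok → permitted

yes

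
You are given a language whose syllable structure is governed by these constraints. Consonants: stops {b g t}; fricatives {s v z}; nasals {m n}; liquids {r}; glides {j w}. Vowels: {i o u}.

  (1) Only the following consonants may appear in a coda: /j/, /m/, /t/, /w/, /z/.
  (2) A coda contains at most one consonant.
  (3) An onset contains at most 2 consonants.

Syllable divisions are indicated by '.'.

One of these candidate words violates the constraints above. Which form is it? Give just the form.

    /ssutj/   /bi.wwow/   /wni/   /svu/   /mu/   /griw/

/ssutj/

/ssutj/ — violates constraint 2: syllable 1 coda /tj/ has 2 consonants (> 1) → not permitted
/bi.wwow/ — σ1 onset /b/, coda /∅/ ok; σ2 onset /ww/ (2C), coda /w/ ok → permitted
/wni/ — σ1 onset /wn/ (2C), coda /∅/ ok → permitted
/svu/ — σ1 onset /sv/ (2C), coda /∅/ ok → permitted
/mu/ — σ1 onset /m/, coda /∅/ ok → permitted
/griw/ — σ1 onset /gr/ (2C), coda /w/ ok → permitted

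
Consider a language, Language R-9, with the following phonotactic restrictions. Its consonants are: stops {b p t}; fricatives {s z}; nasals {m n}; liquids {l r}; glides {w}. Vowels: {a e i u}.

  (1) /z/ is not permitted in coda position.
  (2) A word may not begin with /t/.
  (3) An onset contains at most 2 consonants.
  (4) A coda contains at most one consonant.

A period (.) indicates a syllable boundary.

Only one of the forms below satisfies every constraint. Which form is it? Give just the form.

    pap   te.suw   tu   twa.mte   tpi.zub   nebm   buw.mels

pap — σ1 onset /p/, coda /p/ ok → well-formed
te.suw — violates constraint 2: word begins with /t/ → ill-formed
tu — violates constraint 2: word begins with /t/ → ill-formed
twa.mte — violates constraint 2: word begins with /t/ → ill-formed
tpi.zub — violates constraint 2: word begins with /t/ → ill-formed
nebm — violates constraint 4: syllable 1 coda /bm/ has 2 consonants (> 1) → ill-formed
buw.mels — violates constraint 4: syllable 2 coda /ls/ has 2 consonants (> 1) → ill-formed

pap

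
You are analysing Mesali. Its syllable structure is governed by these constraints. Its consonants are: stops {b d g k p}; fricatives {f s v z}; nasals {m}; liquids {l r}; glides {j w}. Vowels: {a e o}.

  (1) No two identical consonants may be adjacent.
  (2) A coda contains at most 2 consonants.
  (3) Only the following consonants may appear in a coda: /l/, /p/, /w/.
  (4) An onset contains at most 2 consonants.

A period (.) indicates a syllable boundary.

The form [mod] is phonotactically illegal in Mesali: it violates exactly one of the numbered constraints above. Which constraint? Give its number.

[mod]: syllable 1 coda contains /d/, which is not a licensed coda consonant.
This is a violation of constraint 3: "Only the following consonants may appear in a coda: /l/, /p/, /w/."
The remaining constraints (1, 2, 4) are satisfied.

3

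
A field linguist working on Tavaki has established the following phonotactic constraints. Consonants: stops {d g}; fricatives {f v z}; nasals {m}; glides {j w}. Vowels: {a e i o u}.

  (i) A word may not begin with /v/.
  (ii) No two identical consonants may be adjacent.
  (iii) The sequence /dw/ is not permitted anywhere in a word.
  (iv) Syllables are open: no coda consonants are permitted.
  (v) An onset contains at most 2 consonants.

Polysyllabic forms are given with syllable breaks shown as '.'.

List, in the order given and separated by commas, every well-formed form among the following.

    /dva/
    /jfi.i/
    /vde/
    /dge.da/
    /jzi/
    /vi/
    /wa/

/dva/ — σ1 onset /dv/ (2C), coda /∅/ ok → well-formed
/jfi.i/ — σ1 onset /jf/ (2C), coda /∅/ ok; σ2 onset /∅/, coda /∅/ ok → well-formed
/vde/ — violates constraint (i): word begins with /v/ → ill-formed
/dge.da/ — σ1 onset /dg/ (2C), coda /∅/ ok; σ2 onset /d/, coda /∅/ ok → well-formed
/jzi/ — σ1 onset /jz/ (2C), coda /∅/ ok → well-formed
/vi/ — violates constraint (i): word begins with /v/ → ill-formed
/wa/ — σ1 onset /w/, coda /∅/ ok → well-formed

/dva/, /jfi.i/, /dge.da/, /jzi/, /wa/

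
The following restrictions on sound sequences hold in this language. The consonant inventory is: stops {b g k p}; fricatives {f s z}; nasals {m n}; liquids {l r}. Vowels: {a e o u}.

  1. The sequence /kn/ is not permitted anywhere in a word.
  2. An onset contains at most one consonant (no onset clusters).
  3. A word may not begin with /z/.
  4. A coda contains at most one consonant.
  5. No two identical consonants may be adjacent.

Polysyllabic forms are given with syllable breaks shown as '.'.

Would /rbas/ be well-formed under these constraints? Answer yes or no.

no

/rbas/ — violates constraint 2: syllable 1 onset /rb/ has 2 consonants (> 1) → ill-formed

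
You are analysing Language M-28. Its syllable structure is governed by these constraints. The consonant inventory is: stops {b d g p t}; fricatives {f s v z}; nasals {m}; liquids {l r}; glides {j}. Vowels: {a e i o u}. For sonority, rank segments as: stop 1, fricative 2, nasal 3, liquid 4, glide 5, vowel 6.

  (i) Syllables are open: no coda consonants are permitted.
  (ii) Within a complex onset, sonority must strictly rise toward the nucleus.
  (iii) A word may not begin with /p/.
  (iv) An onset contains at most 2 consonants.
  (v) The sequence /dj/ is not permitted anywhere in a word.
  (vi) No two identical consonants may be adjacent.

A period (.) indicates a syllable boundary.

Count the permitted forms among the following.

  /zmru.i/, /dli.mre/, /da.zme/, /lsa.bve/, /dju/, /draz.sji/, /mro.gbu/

2

/zmru.i/ — violates constraint (iv): syllable 1 onset /zmr/ has 3 consonants (> 2) → not permitted
/dli.mre/ — σ1 onset /dl/ (1→4 rises), coda /∅/ ok; σ2 onset /mr/ (3→4 rises), coda /∅/ ok → permitted
/da.zme/ — σ1 onset /d/, coda /∅/ ok; σ2 onset /zm/ (2→3 rises), coda /∅/ ok → permitted
/lsa.bve/ — violates constraint (ii): syllable 1 onset /ls/: /l/ (liquid, 4) → /s/ (fricative, 2) does not rise → not permitted
/dju/ — violates constraint (v): contains banned sequence /dj/ → not permitted
/draz.sji/ — violates constraint (i): syllable 1 coda /z/ has 1 consonant (> 0) → not permitted
/mro.gbu/ — violates constraint (ii): syllable 2 onset /gb/: /g/ (stop, 1) → /b/ (stop, 1) does not rise → not permitted
Permitted: /dli.mre/, /da.zme/ → 2.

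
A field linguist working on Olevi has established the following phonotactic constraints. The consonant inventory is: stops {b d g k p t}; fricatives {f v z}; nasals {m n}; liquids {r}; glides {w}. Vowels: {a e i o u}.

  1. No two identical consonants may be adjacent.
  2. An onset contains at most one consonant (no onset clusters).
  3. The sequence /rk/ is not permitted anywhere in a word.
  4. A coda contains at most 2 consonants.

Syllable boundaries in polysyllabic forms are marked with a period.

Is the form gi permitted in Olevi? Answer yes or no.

gi — σ1 onset /g/, coda /∅/ ok → permitted

yes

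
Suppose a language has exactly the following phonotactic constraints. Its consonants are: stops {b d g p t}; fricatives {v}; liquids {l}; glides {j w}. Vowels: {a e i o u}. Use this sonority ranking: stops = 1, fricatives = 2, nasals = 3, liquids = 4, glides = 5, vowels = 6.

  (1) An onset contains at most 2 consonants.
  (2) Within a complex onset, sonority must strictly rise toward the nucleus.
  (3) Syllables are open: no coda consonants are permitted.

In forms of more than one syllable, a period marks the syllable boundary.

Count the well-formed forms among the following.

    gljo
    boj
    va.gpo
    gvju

0

gljo — violates constraint 1: syllable 1 onset /glj/ has 3 consonants (> 2) → ill-formed
boj — violates constraint 3: syllable 1 coda /j/ has 1 consonant (> 0) → ill-formed
va.gpo — violates constraint 2: syllable 2 onset /gp/: /g/ (stop, 1) → /p/ (stop, 1) does not rise → ill-formed
gvju — violates constraint 1: syllable 1 onset /gvj/ has 3 consonants (> 2) → ill-formed
No form is well-formed → 0.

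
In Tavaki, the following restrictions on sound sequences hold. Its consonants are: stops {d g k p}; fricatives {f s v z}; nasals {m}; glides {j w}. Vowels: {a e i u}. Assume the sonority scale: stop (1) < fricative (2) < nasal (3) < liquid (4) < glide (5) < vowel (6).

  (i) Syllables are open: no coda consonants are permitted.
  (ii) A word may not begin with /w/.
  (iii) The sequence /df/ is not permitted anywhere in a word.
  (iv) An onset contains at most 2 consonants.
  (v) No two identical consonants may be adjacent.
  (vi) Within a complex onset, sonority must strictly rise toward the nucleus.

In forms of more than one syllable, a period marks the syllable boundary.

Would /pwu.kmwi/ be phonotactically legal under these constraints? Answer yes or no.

no

/pwu.kmwi/ — violates constraint (iv): syllable 2 onset /kmw/ has 3 consonants (> 2) → phonotactically illegal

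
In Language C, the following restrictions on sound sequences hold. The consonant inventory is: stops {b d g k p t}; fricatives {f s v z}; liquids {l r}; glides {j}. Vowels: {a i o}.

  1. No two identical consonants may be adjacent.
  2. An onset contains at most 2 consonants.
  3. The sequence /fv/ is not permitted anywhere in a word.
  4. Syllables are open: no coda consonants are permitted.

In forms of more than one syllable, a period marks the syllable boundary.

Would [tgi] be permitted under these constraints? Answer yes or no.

yes

[tgi] — σ1 onset /tg/ (2C), coda /∅/ ok → permitted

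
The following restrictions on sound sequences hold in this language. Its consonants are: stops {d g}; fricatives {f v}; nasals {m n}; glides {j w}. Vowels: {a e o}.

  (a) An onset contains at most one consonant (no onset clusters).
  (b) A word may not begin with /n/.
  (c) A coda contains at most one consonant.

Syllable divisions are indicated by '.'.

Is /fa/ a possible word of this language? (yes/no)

yes

/fa/ — σ1 onset /f/, coda /∅/ ok → permitted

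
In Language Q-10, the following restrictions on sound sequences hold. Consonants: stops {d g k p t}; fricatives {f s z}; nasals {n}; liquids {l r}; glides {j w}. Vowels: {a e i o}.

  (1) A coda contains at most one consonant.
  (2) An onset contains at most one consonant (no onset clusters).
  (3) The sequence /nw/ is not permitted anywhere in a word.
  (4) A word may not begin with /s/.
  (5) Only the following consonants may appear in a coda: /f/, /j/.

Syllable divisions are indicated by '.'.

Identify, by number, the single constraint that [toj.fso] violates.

[toj.fso]: syllable 2 onset /fs/ has 2 consonants (> 1).
This is a violation of constraint 2: "An onset contains at most one consonant (no onset clusters)."
The remaining constraints (1, 3, 4, 5) are satisfied.

2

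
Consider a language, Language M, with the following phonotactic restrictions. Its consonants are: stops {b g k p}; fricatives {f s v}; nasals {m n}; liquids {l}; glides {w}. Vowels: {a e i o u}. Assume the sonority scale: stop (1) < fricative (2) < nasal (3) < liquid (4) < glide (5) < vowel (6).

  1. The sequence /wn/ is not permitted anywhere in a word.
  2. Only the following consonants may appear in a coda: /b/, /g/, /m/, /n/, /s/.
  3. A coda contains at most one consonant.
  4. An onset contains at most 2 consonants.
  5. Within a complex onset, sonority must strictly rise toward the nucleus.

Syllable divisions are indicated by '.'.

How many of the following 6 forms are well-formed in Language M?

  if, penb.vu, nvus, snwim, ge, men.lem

2

if — violates constraint 2: syllable 1 coda contains /f/, which is not a licensed coda consonant → ill-formed
penb.vu — violates constraint 3: syllable 1 coda /nb/ has 2 consonants (> 1) → ill-formed
nvus — violates constraint 5: syllable 1 onset /nv/: /n/ (nasal, 3) → /v/ (fricative, 2) does not rise → ill-formed
snwim — violates constraint 4: syllable 1 onset /snw/ has 3 consonants (> 2) → ill-formed
ge — σ1 onset /g/, coda /∅/ ok → well-formed
men.lem — σ1 onset /m/, coda /n/ ok; σ2 onset /l/, coda /m/ ok → well-formed
Well-formed: ge, men.lem → 2.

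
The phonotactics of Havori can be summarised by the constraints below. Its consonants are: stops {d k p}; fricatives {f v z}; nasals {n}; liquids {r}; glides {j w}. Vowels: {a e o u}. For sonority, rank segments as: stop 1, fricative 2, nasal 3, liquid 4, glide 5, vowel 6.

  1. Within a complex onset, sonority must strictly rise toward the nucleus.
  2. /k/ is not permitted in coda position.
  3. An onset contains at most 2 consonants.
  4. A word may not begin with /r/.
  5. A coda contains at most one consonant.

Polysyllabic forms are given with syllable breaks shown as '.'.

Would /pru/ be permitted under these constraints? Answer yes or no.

/pru/ — σ1 onset /pr/ (1→4 rises), coda /∅/ ok → permitted

yes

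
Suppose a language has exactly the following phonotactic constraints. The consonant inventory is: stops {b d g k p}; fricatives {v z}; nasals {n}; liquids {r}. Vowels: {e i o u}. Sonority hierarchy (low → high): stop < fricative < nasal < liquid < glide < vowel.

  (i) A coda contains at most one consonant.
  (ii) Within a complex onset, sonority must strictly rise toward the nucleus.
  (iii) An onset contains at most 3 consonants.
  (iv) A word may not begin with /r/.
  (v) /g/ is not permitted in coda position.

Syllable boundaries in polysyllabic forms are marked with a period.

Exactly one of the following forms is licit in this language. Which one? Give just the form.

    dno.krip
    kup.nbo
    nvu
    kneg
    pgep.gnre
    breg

dno.krip — σ1 onset /dn/ (1→3 rises), coda /∅/ ok; σ2 onset /kr/ (1→4 rises), coda /p/ ok → licit
kup.nbo — violates constraint (ii): syllable 2 onset /nb/: /n/ (nasal, 3) → /b/ (stop, 1) does not rise → illicit
nvu — violates constraint (ii): syllable 1 onset /nv/: /n/ (nasal, 3) → /v/ (fricative, 2) does not rise → illicit
kneg — violates constraint (v): syllable 1 coda contains /g/ → illicit
pgep.gnre — violates constraint (ii): syllable 1 onset /pg/: /p/ (stop, 1) → /g/ (stop, 1) does not rise → illicit
breg — violates constraint (v): syllable 1 coda contains /g/ → illicit

dno.krip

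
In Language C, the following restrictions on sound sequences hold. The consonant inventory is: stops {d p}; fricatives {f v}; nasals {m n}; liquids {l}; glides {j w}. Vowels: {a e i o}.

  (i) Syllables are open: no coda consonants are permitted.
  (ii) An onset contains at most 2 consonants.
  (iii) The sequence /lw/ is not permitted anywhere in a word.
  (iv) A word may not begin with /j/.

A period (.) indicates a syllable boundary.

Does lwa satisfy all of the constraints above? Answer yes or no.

lwa — violates constraint (iii): contains banned sequence /lw/ → phonotactically illegal

no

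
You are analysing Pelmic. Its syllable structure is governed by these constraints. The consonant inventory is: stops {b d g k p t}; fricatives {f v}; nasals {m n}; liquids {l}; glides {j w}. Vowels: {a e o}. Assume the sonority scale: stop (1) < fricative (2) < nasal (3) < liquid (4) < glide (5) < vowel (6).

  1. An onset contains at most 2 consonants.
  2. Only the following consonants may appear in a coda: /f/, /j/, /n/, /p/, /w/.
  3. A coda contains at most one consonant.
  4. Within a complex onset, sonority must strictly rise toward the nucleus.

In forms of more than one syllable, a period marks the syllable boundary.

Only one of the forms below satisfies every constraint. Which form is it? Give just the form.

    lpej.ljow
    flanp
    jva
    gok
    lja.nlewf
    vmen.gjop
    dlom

lpej.ljow — violates constraint 4: syllable 1 onset /lp/: /l/ (liquid, 4) → /p/ (stop, 1) does not rise → ill-formed
flanp — violates constraint 3: syllable 1 coda /np/ has 2 consonants (> 1) → ill-formed
jva — violates constraint 4: syllable 1 onset /jv/: /j/ (glide, 5) → /v/ (fricative, 2) does not rise → ill-formed
gok — violates constraint 2: syllable 1 coda contains /k/, which is not a licensed coda consonant → ill-formed
lja.nlewf — violates constraint 3: syllable 2 coda /wf/ has 2 consonants (> 1) → ill-formed
vmen.gjop — σ1 onset /vm/ (2→3 rises), coda /n/ ok; σ2 onset /gj/ (1→5 rises), coda /p/ ok → well-formed
dlom — violates constraint 2: syllable 1 coda contains /m/, which is not a licensed coda consonant → ill-formed

vmen.gjop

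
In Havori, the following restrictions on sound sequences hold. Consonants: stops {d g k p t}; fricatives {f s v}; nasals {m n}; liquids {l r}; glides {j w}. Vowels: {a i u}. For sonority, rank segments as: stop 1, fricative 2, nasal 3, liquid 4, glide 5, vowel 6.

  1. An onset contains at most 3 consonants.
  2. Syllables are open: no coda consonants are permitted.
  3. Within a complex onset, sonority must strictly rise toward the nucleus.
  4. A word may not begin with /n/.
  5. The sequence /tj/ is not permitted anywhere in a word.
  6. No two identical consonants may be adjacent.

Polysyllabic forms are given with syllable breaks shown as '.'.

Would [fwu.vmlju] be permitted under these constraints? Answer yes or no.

[fwu.vmlju] — violates constraint 1: syllable 2 onset /vmlj/ has 4 consonants (> 3) → not permitted

no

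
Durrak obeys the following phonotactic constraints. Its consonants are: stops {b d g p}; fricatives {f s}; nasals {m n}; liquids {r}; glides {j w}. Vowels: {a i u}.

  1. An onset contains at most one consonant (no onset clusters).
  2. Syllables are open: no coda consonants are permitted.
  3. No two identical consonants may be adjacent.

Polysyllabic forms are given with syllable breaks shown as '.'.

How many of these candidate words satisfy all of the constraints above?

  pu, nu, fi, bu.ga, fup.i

4

pu — σ1 onset /p/, coda /∅/ ok → licit
nu — σ1 onset /n/, coda /∅/ ok → licit
fi — σ1 onset /f/, coda /∅/ ok → licit
bu.ga — σ1 onset /b/, coda /∅/ ok; σ2 onset /g/, coda /∅/ ok → licit
fup.i — violates constraint 2: syllable 1 coda /p/ has 1 consonant (> 0) → illicit
Licit: pu, nu, fi, bu.ga → 4.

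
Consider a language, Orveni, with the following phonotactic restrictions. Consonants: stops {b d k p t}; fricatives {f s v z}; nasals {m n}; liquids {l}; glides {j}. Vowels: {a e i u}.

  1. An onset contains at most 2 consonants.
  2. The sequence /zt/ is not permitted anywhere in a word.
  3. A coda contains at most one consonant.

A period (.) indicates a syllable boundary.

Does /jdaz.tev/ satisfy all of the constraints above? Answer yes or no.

no

/jdaz.tev/ — violates constraint 2: contains banned sequence /zt/ → phonotactically illegal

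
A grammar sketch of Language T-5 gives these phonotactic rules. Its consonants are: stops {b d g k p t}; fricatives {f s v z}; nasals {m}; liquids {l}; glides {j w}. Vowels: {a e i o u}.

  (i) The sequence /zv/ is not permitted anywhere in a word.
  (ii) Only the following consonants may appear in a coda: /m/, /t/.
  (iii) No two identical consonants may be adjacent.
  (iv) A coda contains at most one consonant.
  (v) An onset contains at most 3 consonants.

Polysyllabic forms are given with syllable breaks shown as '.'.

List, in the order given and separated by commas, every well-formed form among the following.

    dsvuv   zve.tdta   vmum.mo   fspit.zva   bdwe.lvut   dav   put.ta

bdwe.lvut

dsvuv — violates constraint (ii): syllable 1 coda contains /v/, which is not a licensed coda consonant → ill-formed
zve.tdta — violates constraint (i): contains banned sequence /zv/ → ill-formed
vmum.mo — violates constraint (iii): adjacent identical consonants /mm/ → ill-formed
fspit.zva — violates constraint (i): contains banned sequence /zv/ → ill-formed
bdwe.lvut — σ1 onset /bdw/ (3C), coda /∅/ ok; σ2 onset /lv/ (2C), coda /t/ ok → well-formed
dav — violates constraint (ii): syllable 1 coda contains /v/, which is not a licensed coda consonant → ill-formed
put.ta — violates constraint (iii): adjacent identical consonants /tt/ → ill-formed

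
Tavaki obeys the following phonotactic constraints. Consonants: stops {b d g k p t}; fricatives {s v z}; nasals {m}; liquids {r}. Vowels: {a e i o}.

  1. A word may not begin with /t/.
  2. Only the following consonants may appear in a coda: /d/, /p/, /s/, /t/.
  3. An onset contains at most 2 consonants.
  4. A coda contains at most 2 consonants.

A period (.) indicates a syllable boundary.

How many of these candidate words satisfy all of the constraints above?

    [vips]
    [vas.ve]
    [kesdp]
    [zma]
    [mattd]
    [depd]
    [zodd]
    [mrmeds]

5

[vips] — σ1 onset /v/, coda /ps/ (2C) ok → well-formed
[vas.ve] — σ1 onset /v/, coda /s/ ok; σ2 onset /v/, coda /∅/ ok → well-formed
[kesdp] — violates constraint 4: syllable 1 coda /sdp/ has 3 consonants (> 2) → ill-formed
[zma] — σ1 onset /zm/ (2C), coda /∅/ ok → well-formed
[mattd] — violates constraint 4: syllable 1 coda /ttd/ has 3 consonants (> 2) → ill-formed
[depd] — σ1 onset /d/, coda /pd/ (2C) ok → well-formed
[zodd] — σ1 onset /z/, coda /dd/ (2C) ok → well-formed
[mrmeds] — violates constraint 3: syllable 1 onset /mrm/ has 3 consonants (> 2) → ill-formed
Well-formed: [vips], [vas.ve], [zma], [depd], [zodd] → 5.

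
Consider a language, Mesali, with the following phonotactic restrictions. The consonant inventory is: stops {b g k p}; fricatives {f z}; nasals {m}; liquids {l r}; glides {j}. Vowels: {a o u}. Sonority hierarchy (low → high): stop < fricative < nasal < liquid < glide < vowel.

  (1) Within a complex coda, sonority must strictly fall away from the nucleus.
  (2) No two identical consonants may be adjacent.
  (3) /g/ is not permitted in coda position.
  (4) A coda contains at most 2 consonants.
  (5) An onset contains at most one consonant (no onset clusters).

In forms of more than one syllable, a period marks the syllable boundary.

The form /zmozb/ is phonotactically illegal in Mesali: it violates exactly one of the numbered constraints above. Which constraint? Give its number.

5

/zmozb/: syllable 1 onset /zm/ has 2 consonants (> 1).
This is a violation of constraint 5: "An onset contains at most one consonant (no onset clusters)."
The remaining constraints (1, 2, 3, 4) are satisfied.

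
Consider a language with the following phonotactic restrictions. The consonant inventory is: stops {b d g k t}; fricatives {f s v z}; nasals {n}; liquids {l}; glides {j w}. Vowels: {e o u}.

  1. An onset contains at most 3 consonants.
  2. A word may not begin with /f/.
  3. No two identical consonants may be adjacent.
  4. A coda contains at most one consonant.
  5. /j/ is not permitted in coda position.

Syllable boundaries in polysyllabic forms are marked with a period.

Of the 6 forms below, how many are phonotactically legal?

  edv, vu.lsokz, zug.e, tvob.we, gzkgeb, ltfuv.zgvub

edv — violates constraint 4: syllable 1 coda /dv/ has 2 consonants (> 1) → phonotactically illegal
vu.lsokz — violates constraint 4: syllable 2 coda /kz/ has 2 consonants (> 1) → phonotactically illegal
zug.e — σ1 onset /z/, coda /g/ ok; σ2 onset /∅/, coda /∅/ ok → phonotactically legal
tvob.we — σ1 onset /tv/ (2C), coda /b/ ok; σ2 onset /w/, coda /∅/ ok → phonotactically legal
gzkgeb — violates constraint 1: syllable 1 onset /gzkg/ has 4 consonants (> 3) → phonotactically illegal
ltfuv.zgvub — σ1 onset /ltf/ (3C), coda /v/ ok; σ2 onset /zgv/ (3C), coda /b/ ok → phonotactically legal
Phonotactically legal: zug.e, tvob.we, ltfuv.zgvub → 3.

3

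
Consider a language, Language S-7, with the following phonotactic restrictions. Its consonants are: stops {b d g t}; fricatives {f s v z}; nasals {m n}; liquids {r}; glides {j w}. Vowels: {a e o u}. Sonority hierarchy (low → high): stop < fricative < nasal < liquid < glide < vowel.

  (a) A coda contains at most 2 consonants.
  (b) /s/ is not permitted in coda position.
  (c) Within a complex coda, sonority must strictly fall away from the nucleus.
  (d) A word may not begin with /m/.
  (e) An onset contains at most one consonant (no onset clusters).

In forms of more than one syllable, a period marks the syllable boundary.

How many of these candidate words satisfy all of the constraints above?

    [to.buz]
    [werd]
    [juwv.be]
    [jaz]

[to.buz] — σ1 onset /t/, coda /∅/ ok; σ2 onset /b/, coda /z/ ok → phonotactically legal
[werd] — σ1 onset /w/, coda /rd/ (4→1 falls) ok → phonotactically legal
[juwv.be] — σ1 onset /j/, coda /wv/ (5→2 falls) ok; σ2 onset /b/, coda /∅/ ok → phonotactically legal
[jaz] — σ1 onset /j/, coda /z/ ok → phonotactically legal
Phonotactically legal: [to.buz], [werd], [juwv.be], [jaz] → 4.

4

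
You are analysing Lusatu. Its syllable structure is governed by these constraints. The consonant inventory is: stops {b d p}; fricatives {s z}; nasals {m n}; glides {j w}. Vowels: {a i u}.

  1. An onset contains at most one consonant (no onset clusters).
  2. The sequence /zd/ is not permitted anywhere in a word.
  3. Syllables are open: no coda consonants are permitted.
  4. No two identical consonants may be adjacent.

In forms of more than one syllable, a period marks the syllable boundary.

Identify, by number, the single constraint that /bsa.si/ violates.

1

/bsa.si/: syllable 1 onset /bs/ has 2 consonants (> 1).
This is a violation of constraint 1: "An onset contains at most one consonant (no onset clusters)."
The remaining constraints (2, 3, 4) are satisfied.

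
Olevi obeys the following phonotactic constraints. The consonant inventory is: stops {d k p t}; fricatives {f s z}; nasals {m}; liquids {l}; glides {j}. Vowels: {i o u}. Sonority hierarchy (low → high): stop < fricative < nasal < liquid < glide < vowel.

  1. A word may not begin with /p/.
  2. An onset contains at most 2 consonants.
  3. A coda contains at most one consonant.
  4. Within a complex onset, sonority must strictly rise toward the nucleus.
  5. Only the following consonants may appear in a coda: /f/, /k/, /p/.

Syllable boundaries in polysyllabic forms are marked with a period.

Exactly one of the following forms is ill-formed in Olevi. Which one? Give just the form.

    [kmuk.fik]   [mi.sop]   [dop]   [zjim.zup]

[zjim.zup]

[kmuk.fik] — σ1 onset /km/ (1→3 rises), coda /k/ ok; σ2 onset /f/, coda /k/ ok → well-formed
[mi.sop] — σ1 onset /m/, coda /∅/ ok; σ2 onset /s/, coda /p/ ok → well-formed
[dop] — σ1 onset /d/, coda /p/ ok → well-formed
[zjim.zup] — violates constraint 5: syllable 1 coda contains /m/, which is not a licensed coda consonant → ill-formed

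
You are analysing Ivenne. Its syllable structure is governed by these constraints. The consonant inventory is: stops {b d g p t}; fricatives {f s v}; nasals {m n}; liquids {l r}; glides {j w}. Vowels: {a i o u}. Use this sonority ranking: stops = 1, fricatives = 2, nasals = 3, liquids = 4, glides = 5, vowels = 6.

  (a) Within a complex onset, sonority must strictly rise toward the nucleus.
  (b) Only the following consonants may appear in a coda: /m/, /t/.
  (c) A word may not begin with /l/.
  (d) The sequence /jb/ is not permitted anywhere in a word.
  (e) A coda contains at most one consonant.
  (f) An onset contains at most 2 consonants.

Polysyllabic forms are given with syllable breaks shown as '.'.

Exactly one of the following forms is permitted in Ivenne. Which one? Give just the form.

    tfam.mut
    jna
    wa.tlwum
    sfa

tfam.mut — σ1 onset /tf/ (1→2 rises), coda /m/ ok; σ2 onset /m/, coda /t/ ok → permitted
jna — violates constraint (a): syllable 1 onset /jn/: /j/ (glide, 5) → /n/ (nasal, 3) does not rise → not permitted
wa.tlwum — violates constraint (f): syllable 2 onset /tlw/ has 3 consonants (> 2) → not permitted
sfa — violates constraint (a): syllable 1 onset /sf/: /s/ (fricative, 2) → /f/ (fricative, 2) does not rise → not permitted

tfam.mut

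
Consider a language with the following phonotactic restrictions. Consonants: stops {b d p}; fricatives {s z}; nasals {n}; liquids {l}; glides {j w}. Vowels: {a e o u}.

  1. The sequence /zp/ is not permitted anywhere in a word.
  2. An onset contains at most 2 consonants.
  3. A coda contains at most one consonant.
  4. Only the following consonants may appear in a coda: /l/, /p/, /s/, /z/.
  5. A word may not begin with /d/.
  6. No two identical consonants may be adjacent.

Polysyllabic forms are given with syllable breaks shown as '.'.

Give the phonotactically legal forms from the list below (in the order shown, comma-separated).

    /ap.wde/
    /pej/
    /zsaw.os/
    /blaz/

/ap.wde/, /blaz/

/ap.wde/ — σ1 onset /∅/, coda /p/ ok; σ2 onset /wd/ (2C), coda /∅/ ok → phonotactically legal
/pej/ — violates constraint 4: syllable 1 coda contains /j/, which is not a licensed coda consonant → phonotactically illegal
/zsaw.os/ — violates constraint 4: syllable 1 coda contains /w/, which is not a licensed coda consonant → phonotactically illegal
/blaz/ — σ1 onset /bl/ (2C), coda /z/ ok → phonotactically legal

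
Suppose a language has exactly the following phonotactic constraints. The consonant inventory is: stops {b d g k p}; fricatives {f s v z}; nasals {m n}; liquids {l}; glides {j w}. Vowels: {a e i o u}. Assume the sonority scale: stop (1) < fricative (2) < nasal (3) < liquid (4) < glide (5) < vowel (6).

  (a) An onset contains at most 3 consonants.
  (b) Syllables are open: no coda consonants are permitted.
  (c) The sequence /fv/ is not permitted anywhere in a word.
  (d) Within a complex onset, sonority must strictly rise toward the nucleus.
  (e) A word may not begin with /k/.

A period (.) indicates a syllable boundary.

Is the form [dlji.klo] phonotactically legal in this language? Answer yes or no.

yes

[dlji.klo] — σ1 onset /dlj/ (1→4→5 rises), coda /∅/ ok; σ2 onset /kl/ (1→4 rises), coda /∅/ ok → phonotactically legal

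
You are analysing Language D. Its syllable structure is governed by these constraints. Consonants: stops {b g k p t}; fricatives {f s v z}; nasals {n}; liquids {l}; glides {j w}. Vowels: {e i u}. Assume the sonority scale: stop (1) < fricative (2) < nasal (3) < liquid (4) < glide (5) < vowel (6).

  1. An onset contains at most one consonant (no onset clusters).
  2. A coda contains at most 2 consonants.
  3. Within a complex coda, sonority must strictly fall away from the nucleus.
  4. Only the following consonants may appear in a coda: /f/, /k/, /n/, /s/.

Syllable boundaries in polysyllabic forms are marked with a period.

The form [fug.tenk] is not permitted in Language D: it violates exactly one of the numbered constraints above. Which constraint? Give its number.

4

[fug.tenk]: syllable 1 coda contains /g/, which is not a licensed coda consonant.
This is a violation of constraint 4: "Only the following consonants may appear in a coda: /f/, /k/, /n/, /s/."
The remaining constraints (1, 2, 3) are satisfied.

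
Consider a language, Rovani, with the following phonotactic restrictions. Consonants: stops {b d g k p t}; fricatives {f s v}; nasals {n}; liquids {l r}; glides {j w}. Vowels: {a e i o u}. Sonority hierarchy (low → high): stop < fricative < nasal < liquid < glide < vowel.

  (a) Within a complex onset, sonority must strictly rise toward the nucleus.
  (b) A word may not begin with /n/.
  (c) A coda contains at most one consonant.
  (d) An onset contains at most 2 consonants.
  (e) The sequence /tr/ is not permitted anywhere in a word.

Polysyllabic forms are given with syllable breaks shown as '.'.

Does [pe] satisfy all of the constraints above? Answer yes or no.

[pe] — σ1 onset /p/, coda /∅/ ok → licit

yes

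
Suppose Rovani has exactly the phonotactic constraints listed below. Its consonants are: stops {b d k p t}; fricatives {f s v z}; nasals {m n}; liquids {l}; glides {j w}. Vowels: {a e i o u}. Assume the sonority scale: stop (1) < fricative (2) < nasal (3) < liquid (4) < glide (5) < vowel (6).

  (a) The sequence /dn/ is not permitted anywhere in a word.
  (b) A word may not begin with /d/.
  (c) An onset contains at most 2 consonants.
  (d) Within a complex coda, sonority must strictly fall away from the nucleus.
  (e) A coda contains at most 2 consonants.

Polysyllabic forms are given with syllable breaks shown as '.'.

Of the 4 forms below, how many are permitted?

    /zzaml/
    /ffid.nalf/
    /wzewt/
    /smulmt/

1

/zzaml/ — violates constraint (d): syllable 1 coda /ml/: /m/ (nasal, 3) → /l/ (liquid, 4) does not fall → not permitted
/ffid.nalf/ — violates constraint (a): contains banned sequence /dn/ → not permitted
/wzewt/ — σ1 onset /wz/ (2C), coda /wt/ (5→1 falls) ok → permitted
/smulmt/ — violates constraint (e): syllable 1 coda /lmt/ has 3 consonants (> 2) → not permitted
Permitted: /wzewt/ → 1.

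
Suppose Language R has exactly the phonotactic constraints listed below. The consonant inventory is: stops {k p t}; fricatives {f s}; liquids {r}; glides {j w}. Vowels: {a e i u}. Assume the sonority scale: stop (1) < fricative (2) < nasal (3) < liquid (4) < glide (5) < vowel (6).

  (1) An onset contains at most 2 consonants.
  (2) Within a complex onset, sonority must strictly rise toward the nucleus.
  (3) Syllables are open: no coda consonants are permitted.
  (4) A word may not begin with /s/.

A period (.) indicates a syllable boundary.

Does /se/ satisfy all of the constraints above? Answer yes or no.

no

/se/ — violates constraint 4: word begins with /s/ → phonotactically illegal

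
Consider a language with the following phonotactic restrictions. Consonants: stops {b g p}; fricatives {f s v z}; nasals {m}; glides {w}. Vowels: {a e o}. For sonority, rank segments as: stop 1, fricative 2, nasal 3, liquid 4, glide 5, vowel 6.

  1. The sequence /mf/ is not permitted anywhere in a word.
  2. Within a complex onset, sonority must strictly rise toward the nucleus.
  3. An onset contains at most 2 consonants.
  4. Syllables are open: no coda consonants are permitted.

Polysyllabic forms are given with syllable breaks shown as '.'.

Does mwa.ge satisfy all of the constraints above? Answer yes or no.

mwa.ge — σ1 onset /mw/ (3→5 rises), coda /∅/ ok; σ2 onset /g/, coda /∅/ ok → licit

yes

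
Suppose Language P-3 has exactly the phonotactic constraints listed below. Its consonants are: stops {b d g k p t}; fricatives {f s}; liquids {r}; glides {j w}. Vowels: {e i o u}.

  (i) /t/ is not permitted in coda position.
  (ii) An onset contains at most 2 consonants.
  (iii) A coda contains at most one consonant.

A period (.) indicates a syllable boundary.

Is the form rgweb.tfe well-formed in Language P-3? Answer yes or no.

rgweb.tfe — violates constraint (ii): syllable 1 onset /rgw/ has 3 consonants (> 2) → ill-formed

no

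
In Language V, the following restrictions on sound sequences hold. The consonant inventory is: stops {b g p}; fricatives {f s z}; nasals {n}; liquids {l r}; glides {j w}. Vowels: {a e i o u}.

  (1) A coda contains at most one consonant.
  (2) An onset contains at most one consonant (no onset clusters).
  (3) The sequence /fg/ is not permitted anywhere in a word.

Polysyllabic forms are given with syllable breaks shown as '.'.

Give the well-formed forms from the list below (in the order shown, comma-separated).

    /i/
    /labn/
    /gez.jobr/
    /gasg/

/i/

/i/ — σ1 onset /∅/, coda /∅/ ok → well-formed
/labn/ — violates constraint 1: syllable 1 coda /bn/ has 2 consonants (> 1) → ill-formed
/gez.jobr/ — violates constraint 1: syllable 2 coda /br/ has 2 consonants (> 1) → ill-formed
/gasg/ — violates constraint 1: syllable 1 coda /sg/ has 2 consonants (> 1) → ill-formed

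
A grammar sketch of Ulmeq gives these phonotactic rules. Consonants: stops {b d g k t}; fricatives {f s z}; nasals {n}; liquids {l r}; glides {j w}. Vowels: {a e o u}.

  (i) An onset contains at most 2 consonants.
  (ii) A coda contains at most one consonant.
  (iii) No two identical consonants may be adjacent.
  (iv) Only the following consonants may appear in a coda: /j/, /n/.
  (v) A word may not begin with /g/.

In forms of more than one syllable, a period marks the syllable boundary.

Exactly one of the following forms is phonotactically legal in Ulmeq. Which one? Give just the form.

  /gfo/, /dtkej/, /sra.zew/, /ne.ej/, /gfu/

/ne.ej/

/gfo/ — violates constraint (v): word begins with /g/ → phonotactically illegal
/dtkej/ — violates constraint (i): syllable 1 onset /dtk/ has 3 consonants (> 2) → phonotactically illegal
/sra.zew/ — violates constraint (iv): syllable 2 coda contains /w/, which is not a licensed coda consonant → phonotactically illegal
/ne.ej/ — σ1 onset /n/, coda /∅/ ok; σ2 onset /∅/, coda /j/ ok → phonotactically legal
/gfu/ — violates constraint (v): word begins with /g/ → phonotactically illegal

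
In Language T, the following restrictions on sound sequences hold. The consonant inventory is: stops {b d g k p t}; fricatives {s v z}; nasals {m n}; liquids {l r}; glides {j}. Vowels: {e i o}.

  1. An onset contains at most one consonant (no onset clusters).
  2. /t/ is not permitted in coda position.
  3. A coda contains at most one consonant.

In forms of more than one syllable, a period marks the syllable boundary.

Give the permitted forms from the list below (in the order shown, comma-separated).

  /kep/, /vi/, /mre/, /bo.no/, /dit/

/kep/ — σ1 onset /k/, coda /p/ ok → permitted
/vi/ — σ1 onset /v/, coda /∅/ ok → permitted
/mre/ — violates constraint 1: syllable 1 onset /mr/ has 2 consonants (> 1) → not permitted
/bo.no/ — σ1 onset /b/, coda /∅/ ok; σ2 onset /n/, coda /∅/ ok → permitted
/dit/ — violates constraint 2: syllable 1 coda contains /t/ → not permitted

/kep/, /vi/, /bo.no/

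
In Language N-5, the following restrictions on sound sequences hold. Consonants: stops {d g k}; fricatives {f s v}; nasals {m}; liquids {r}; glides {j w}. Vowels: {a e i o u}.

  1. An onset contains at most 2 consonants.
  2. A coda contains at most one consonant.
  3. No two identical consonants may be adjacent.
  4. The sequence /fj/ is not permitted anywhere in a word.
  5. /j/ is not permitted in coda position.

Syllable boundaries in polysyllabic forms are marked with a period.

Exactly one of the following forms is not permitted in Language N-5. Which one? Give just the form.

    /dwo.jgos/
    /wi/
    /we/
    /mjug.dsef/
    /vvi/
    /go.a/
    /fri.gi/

/dwo.jgos/ — σ1 onset /dw/ (2C), coda /∅/ ok; σ2 onset /jg/ (2C), coda /s/ ok → permitted
/wi/ — σ1 onset /w/, coda /∅/ ok → permitted
/we/ — σ1 onset /w/, coda /∅/ ok → permitted
/mjug.dsef/ — σ1 onset /mj/ (2C), coda /g/ ok; σ2 onset /ds/ (2C), coda /f/ ok → permitted
/vvi/ — violates constraint 3: adjacent identical consonants /vv/ → not permitted
/go.a/ — σ1 onset /g/, coda /∅/ ok; σ2 onset /∅/, coda /∅/ ok → permitted
/fri.gi/ — σ1 onset /fr/ (2C), coda /∅/ ok; σ2 onset /g/, coda /∅/ ok → permitted

/vvi/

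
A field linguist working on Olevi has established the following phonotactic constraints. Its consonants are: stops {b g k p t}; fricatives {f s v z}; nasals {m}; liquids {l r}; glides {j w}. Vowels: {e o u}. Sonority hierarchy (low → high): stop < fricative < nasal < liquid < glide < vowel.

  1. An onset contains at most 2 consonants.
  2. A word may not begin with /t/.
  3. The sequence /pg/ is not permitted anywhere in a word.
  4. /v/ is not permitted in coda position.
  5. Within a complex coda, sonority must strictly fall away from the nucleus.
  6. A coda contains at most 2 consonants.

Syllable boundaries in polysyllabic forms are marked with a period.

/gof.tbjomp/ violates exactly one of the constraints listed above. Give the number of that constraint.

/gof.tbjomp/: syllable 2 onset /tbj/ has 3 consonants (> 2).
This is a violation of constraint 1: "An onset contains at most 2 consonants."
The remaining constraints (2, 3, 4, 5, 6) are satisfied.

1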